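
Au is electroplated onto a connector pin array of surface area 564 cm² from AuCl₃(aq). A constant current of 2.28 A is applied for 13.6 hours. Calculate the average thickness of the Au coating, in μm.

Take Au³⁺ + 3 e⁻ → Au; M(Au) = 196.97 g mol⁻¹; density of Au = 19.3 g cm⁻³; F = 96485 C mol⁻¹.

Q = I·t = 2.280 × 48960 = 111600 C; n(e⁻) = 1.157 mol.
n(Au) = n(e⁻)/3 = 0.3857 mol, so m = 0.3857 × 196.97 = 75.96 g.
Volume = m/ρ = 75.96 / 19.3 = 3.936 cm³.
Thickness = V/A = 3.936 / 564 = 0.00698 cm = 69.8 μm.

69.8 μm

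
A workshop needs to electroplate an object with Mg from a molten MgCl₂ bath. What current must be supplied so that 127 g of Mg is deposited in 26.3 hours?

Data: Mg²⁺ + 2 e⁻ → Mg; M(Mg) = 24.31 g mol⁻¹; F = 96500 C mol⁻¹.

10.6 A

n(Mg) = 127 / 24.31 = 5.224 mol.
n(e⁻) = 2 × 5.224 = 10.45 mol.
Q = n(e⁻)·F = 10.45 × 96500 = 1008000 C.
I = Q/t = 1008000 / 94680 s = 10.6 A.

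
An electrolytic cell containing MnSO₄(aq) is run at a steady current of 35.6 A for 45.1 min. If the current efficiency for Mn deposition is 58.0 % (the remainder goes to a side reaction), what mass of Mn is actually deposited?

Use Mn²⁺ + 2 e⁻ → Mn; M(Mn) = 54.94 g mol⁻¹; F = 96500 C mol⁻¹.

15.9 g

Q = I·t = 35.60 × 2706.0 = 96330 C.
n(e⁻) = 96330/96500 = 0.9983 mol; theoretically n(Mn) = 0.9983/2 = 0.4991 mol, m_theo = 27.42 g.
At 58.0 % efficiency, m_actual = 0.580 × 27.42 = 15.9 g.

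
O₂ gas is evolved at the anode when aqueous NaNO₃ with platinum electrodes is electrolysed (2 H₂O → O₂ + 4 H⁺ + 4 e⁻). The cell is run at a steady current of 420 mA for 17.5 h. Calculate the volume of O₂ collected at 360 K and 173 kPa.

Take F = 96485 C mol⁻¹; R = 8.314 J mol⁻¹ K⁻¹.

1.19 L

Q = I·t = 0.4200 A × 63000 s = 26460 C.
n(e⁻) = Q/F = 26460 / 96485 = 0.2742 mol.
4 electrons are transferred per O₂ molecule, so n(O₂) = 0.2742 / 4 = 0.06856 mol.
V = nRT/P = (0.06856 × 8.314 × 360) / (173 × 10³ Pa) = 0.00119 m³ = 1.19 L.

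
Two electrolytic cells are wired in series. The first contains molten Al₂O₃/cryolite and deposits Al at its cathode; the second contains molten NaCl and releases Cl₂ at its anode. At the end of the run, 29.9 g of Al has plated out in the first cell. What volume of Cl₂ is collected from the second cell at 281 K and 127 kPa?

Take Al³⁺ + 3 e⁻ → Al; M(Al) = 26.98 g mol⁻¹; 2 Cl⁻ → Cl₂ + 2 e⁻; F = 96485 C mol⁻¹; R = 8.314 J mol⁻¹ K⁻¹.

n(Al) = 29.9 / 26.98 = 1.108 mol, so n(e⁻) = 3 × 1.108 = 3.325 mol.
The cells are in series, so the same 3.325 mol of electrons passes through the second cell.
2 Cl⁻ → Cl₂ + 2 e⁻ — 2 mol e⁻ per mol Cl₂, so n(Cl₂) = 3.325/2 = 1.662 mol.
V = nRT/P = (1.662 × 8.314 × 281) / (127 × 10³) = 0.0306 m³ = 30.6 L.

30.6 L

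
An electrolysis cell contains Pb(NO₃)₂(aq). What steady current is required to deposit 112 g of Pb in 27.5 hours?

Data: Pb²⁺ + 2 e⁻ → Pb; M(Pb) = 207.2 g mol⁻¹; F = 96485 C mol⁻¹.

1.05 A

n(Pb) = 112 / 207.2 = 0.5405 mol.
n(e⁻) = 2 × 0.5405 = 1.081 mol.
Q = n(e⁻)·F = 1.081 × 96485 = 104300 C.
I = Q/t = 104300 / 99000 s = 1.05 A.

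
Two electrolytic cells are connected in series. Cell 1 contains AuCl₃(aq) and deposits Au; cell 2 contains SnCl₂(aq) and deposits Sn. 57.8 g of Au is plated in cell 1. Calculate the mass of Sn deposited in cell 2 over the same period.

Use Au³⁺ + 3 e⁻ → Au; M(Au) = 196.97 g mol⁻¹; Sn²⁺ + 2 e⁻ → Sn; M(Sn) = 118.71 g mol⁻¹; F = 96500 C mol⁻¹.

52.3 g

n(Au) = 57.8 / 196.97 = 0.2934 mol.
Since Au³⁺ + 3 e⁻ → Au, n(e⁻) passed = 3 × 0.2934 = 0.8803 mol.
Cells in series carry the same charge, so the same 0.8803 mol of electrons passes through cell 2.
Sn²⁺ + 2 e⁻ → Sn, so n(Sn) = 0.8803 / 2 = 0.4402 mol.
m(Sn) = 0.4402 × 118.71 = 52.3 g.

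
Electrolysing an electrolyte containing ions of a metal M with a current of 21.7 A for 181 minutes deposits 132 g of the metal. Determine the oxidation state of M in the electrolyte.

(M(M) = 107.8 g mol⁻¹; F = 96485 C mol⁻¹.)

Q = I·t = 21.70 A × 10860 s = 235700 C, so n(e⁻) = 235700/96485 = 2.442 mol.
n(M) deposited = 132 / 107.8 = 1.224 mol.
Electrons per atom = n(e⁻)/n(M) = 2.442 / 1.224 = 1.99 ≈ 2, so the ion is M²⁺.

+2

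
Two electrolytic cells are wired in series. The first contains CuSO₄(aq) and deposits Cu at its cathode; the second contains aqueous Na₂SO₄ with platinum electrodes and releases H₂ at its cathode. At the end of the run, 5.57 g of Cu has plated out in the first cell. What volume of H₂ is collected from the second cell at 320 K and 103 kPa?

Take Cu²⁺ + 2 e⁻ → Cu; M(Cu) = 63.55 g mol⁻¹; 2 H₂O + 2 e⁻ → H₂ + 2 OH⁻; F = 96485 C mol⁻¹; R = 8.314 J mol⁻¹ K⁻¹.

2.26 L

n(Cu) = 5.57 / 63.55 = 0.08765 mol, so n(e⁻) = 2 × 0.08765 = 0.1753 mol.
The cells are in series, so the same 0.1753 mol of electrons passes through the second cell.
2 H₂O + 2 e⁻ → H₂ + 2 OH⁻ — 2 mol e⁻ per mol H₂, so n(H₂) = 0.1753/2 = 0.08765 mol.
V = nRT/P = (0.08765 × 8.314 × 320) / (103 × 10³) = 0.00226 m³ = 2.26 L.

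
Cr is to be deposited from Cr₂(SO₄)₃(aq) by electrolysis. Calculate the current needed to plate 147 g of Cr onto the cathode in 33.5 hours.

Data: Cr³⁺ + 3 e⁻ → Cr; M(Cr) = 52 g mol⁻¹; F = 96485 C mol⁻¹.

n(Cr) = 147 / 52 = 2.827 mol.
n(e⁻) = 3 × 2.827 = 8.481 mol.
Q = n(e⁻)·F = 8.481 × 96485 = 818300 C.
I = Q/t = 818300 / 120600 s = 6.78 A.

6.78 A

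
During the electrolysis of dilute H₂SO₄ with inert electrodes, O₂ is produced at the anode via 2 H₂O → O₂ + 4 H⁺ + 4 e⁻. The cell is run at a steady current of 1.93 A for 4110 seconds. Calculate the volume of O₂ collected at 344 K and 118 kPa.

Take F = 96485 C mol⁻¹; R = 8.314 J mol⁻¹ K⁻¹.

Q = I·t = 1.930 A × 4110.0 s = 7932 C.
n(e⁻) = Q/F = 7932 / 96485 = 0.08221 mol.
4 electrons are transferred per O₂ molecule, so n(O₂) = 0.08221 / 4 = 0.02055 mol.
V = nRT/P = (0.02055 × 8.314 × 344) / (118 × 10³ Pa) = 4.98 × 10⁻⁴ m³ = 0.498 L.

0.498 L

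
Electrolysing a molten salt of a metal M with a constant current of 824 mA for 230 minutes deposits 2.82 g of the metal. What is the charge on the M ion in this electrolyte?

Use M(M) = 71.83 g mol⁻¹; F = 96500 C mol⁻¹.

+3

Q = I·t = 0.8240 A × 13800 s = 11370 C, so n(e⁻) = 11370/96500 = 0.1178 mol.
n(M) deposited = 2.82 / 71.83 = 0.03926 mol.
Electrons per atom = n(e⁻)/n(M) = 0.1178 / 0.03926 = 3.00 ≈ 3, so the ion is M³⁺.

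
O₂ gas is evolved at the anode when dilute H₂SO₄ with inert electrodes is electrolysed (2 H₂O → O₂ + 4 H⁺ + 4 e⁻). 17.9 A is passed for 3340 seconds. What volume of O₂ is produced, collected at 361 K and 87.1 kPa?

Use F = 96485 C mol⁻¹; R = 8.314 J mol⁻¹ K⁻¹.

Q = I·t = 17.90 A × 3340.0 s = 59790 C.
n(e⁻) = Q/F = 59790 / 96485 = 0.6196 mol.
4 electrons are transferred per O₂ molecule, so n(O₂) = 0.6196 / 4 = 0.1549 mol.
V = nRT/P = (0.1549 × 8.314 × 361) / (87.1 × 10³ Pa) = 0.00534 m³ = 5.34 L.

5.34 L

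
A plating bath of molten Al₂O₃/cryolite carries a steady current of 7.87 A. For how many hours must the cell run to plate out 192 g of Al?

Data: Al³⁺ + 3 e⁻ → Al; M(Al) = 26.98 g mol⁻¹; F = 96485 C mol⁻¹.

n(Al) = m/M = 192 / 26.98 = 7.116 mol.
Each Al atom requires 3 electrons, so n(e⁻) = 3 × 7.116 = 21.35 mol.
Q = n(e⁻)·F = 21.35 × 96485 = 2060000 C.
t = Q/I = 2060000 / 7.870 A = 261700 s = 72.7 h.

72.7 h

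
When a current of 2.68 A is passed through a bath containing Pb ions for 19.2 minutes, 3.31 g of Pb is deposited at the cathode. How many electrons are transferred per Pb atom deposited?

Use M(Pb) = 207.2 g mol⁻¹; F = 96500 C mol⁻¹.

2

Q = I·t = 2.680 A × 1152.0 s = 3087 C, so n(e⁻) = 3087/96500 = 0.03199 mol.
n(Pb) deposited = 3.31 / 207.2 = 0.01597 mol.
Electrons per atom = n(e⁻)/n(Pb) = 0.03199 / 0.01597 = 2.00 ≈ 2, so the ion is Pb²⁺.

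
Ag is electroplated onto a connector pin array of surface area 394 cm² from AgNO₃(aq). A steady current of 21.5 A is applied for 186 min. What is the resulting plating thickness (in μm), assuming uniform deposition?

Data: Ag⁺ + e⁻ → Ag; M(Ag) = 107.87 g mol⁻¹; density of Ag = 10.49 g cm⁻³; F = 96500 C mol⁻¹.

649 μm

Q = I·t = 21.50 × 11160 = 239900 C; n(e⁻) = 2.486 mol.
n(Ag) = n(e⁻)/1 = 2.486 mol, so m = 2.486 × 107.87 = 268.2 g.
Volume = m/ρ = 268.2 / 10.49 = 25.57 cm³.
Thickness = V/A = 25.57 / 394 = 0.0649 cm = 649 μm.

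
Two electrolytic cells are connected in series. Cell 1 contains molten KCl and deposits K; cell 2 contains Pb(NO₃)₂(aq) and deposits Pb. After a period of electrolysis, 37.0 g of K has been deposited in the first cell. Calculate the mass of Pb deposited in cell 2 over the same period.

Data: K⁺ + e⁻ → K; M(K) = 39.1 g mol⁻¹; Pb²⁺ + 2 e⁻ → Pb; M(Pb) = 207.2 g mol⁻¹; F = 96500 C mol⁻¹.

n(K) = 37.0 / 39.1 = 0.9463 mol.
Since K⁺ + e⁻ → K, n(e⁻) passed = 1 × 0.9463 = 0.9463 mol.
Cells in series carry the same charge, so the same 0.9463 mol of electrons passes through cell 2.
Pb²⁺ + 2 e⁻ → Pb, so n(Pb) = 0.9463 / 2 = 0.4731 mol.
m(Pb) = 0.4731 × 207.2 = 98.0 g.

98.0 g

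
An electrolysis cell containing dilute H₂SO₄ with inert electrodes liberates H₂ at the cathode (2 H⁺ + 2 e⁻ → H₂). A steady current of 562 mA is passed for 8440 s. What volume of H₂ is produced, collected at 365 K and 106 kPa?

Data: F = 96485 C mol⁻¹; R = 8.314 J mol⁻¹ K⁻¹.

0.704 L

Q = I·t = 0.5620 A × 8440.0 s = 4743 C.
n(e⁻) = Q/F = 4743 / 96485 = 0.04916 mol.
2 electrons are transferred per H₂ molecule, so n(H₂) = 0.04916 / 2 = 0.02458 mol.
V = nRT/P = (0.02458 × 8.314 × 365) / (106 × 10³ Pa) = 7.04 × 10⁻⁴ m³ = 0.704 L.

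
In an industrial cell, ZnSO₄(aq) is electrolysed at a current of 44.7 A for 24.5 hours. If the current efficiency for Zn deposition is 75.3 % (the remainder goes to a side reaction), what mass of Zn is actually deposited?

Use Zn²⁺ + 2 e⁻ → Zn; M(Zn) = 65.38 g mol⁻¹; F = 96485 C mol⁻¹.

Q = I·t = 44.70 × 88200 = 3943000 C.
n(e⁻) = 3943000/96485 = 40.86 mol; theoretically n(Zn) = 40.86/2 = 20.43 mol, m_theo = 1336 g.
At 75.3 % efficiency, m_actual = 0.753 × 1336 = 1010 g.

1010 g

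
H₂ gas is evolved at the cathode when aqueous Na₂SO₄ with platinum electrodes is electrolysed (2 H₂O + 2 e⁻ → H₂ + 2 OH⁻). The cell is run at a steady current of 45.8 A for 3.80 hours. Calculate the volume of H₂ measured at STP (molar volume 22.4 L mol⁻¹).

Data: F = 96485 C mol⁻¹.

72.7 L

Q = I·t = 45.80 A × 13680 s = 626500 C.
n(e⁻) = Q/F = 626500 / 96485 = 6.494 mol.
2 electrons are transferred per H₂ molecule, so n(H₂) = 6.494 / 2 = 3.247 mol.
V = n × V_m = 3.247 × 22.4 = 72.7 L.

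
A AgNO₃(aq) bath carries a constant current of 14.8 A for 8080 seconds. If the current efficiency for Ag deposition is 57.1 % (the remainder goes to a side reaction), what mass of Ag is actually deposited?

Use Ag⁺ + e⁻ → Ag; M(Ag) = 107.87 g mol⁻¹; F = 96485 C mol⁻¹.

76.3 g

Q = I·t = 14.80 × 8080.0 = 119600 C.
n(e⁻) = 119600/96485 = 1.239 mol; theoretically n(Ag) = 1.239/1 = 1.239 mol, m_theo = 133.7 g.
At 57.1 % efficiency, m_actual = 0.571 × 133.7 = 76.3 g.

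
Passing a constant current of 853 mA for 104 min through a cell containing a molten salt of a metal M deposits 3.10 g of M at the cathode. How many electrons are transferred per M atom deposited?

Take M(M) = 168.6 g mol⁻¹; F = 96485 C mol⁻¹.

3

Q = I·t = 0.8530 A × 6240.0 s = 5323 C, so n(e⁻) = 5323/96485 = 0.05517 mol.
n(M) deposited = 3.10 / 168.6 = 0.01839 mol.
Electrons per atom = n(e⁻)/n(M) = 0.05517 / 0.01839 = 3.00 ≈ 3, so the ion is M³⁺.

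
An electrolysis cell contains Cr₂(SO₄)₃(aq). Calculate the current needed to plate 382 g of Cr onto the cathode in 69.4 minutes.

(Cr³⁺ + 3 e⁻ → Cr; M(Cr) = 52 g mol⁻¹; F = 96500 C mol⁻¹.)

n(Cr) = 382 / 52 = 7.346 mol.
n(e⁻) = 3 × 7.346 = 22.04 mol.
Q = n(e⁻)·F = 22.04 × 96500 = 2127000 C.
I = Q/t = 2127000 / 4164.0 s = 511 A.

511 A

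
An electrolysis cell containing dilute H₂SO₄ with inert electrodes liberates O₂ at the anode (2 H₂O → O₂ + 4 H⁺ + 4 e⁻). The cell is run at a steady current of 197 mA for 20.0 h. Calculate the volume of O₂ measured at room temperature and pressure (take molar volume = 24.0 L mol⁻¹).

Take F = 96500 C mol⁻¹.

0.882 L

Q = I·t = 0.1970 A × 72000 s = 14180 C.
n(e⁻) = Q/F = 14180 / 96500 = 0.1470 mol.
4 electrons are transferred per O₂ molecule, so n(O₂) = 0.1470 / 4 = 0.03675 mol.
V = n × V_m = 0.03675 × 24.0 = 0.882 L.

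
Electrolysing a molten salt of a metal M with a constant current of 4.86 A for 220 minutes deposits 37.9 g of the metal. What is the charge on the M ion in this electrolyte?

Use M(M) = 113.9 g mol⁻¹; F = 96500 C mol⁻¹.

+2

Q = I·t = 4.860 A × 13200 s = 64150 C, so n(e⁻) = 64150/96500 = 0.6648 mol.
n(M) deposited = 37.9 / 113.9 = 0.3327 mol.
Electrons per atom = n(e⁻)/n(M) = 0.6648 / 0.3327 = 2.00 ≈ 2, so the ion is M²⁺.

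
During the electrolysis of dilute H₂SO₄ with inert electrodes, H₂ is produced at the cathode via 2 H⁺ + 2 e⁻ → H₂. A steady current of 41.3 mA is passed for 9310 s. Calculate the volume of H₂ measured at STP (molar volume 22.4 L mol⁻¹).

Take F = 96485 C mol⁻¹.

Q = I·t = 0.04130 A × 9310.0 s = 384.5 C.
n(e⁻) = Q/F = 384.5 / 96485 = 0.003985 mol.
2 electrons are transferred per H₂ molecule, so n(H₂) = 0.003985 / 2 = 0.001993 mol.
V = n × V_m = 0.001993 × 22.4 = 0.0446 L.

0.0446 L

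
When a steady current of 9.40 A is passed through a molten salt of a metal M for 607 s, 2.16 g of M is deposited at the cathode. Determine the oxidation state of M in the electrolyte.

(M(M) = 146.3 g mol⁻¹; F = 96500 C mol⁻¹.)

Q = I·t = 9.400 A × 607.00 s = 5706 C, so n(e⁻) = 5706/96500 = 0.05913 mol.
n(M) deposited = 2.16 / 146.3 = 0.01476 mol.
Electrons per atom = n(e⁻)/n(M) = 0.05913 / 0.01476 = 4.00 ≈ 4, so the ion is M⁴⁺.

+4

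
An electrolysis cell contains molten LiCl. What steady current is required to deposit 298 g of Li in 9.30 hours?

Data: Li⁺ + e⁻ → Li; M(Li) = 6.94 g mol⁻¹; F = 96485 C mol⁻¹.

n(Li) = 298 / 6.94 = 42.94 mol.
n(e⁻) = 1 × 42.94 = 42.94 mol.
Q = n(e⁻)·F = 42.94 × 96485 = 4143000 C.
I = Q/t = 4143000 / 33480 s = 124 A.

124 A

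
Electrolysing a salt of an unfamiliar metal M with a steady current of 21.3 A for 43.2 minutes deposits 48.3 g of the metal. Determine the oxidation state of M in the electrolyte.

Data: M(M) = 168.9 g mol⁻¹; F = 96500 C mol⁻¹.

Q = I·t = 21.30 A × 2592.0 s = 55210 C, so n(e⁻) = 55210/96500 = 0.5721 mol.
n(M) deposited = 48.3 / 168.9 = 0.2860 mol.
Electrons per atom = n(e⁻)/n(M) = 0.5721 / 0.2860 = 2.00 ≈ 2, so the ion is M²⁺.

+2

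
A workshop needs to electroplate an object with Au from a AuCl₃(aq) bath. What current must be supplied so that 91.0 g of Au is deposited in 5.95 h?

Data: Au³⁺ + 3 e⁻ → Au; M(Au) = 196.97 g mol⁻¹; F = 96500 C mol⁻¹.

6.24 A

n(Au) = 91.0 / 196.97 = 0.4620 mol.
n(e⁻) = 3 × 0.4620 = 1.386 mol.
Q = n(e⁻)·F = 1.386 × 96500 = 133700 C.
I = Q/t = 133700 / 21420 s = 6.24 A.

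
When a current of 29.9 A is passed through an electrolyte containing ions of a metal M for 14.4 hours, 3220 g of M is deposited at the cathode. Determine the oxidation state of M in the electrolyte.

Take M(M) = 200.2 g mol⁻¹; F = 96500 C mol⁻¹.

+1

Q = I·t = 29.90 A × 51840 s = 1550000 C, so n(e⁻) = 1550000/96500 = 16.06 mol.
n(M) deposited = 3220 / 200.2 = 16.08 mol.
Electrons per atom = n(e⁻)/n(M) = 16.06 / 16.08 = 0.999 ≈ 1, so the ion is M⁺.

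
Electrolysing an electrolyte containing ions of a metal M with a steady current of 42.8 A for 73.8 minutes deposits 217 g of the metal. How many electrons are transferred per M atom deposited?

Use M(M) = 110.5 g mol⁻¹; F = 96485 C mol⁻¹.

Q = I·t = 42.80 A × 4428.0 s = 189500 C, so n(e⁻) = 189500/96485 = 1.964 mol.
n(M) deposited = 217 / 110.5 = 1.964 mol.
Electrons per atom = n(e⁻)/n(M) = 1.964 / 1.964 = 1.00 ≈ 1, so the ion is M⁺.

1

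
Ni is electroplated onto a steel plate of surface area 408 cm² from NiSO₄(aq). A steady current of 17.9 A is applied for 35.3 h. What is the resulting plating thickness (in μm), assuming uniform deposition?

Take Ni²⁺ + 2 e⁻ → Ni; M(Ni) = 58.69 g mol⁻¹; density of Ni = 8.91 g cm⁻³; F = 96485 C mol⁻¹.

Q = I·t = 17.90 × 127080 = 2275000 C; n(e⁻) = 23.58 mol.
n(Ni) = n(e⁻)/2 = 11.79 mol, so m = 11.79 × 58.69 = 691.8 g.
Volume = m/ρ = 691.8 / 8.91 = 77.65 cm³.
Thickness = V/A = 77.65 / 408 = 0.190 cm = 1900 μm.

1900 μm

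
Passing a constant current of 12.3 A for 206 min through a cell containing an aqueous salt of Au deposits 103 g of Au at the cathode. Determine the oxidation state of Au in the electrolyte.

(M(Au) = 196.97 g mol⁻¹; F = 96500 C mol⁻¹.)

Q = I·t = 12.30 A × 12360 s = 152000 C, so n(e⁻) = 152000/96500 = 1.575 mol.
n(Au) deposited = 103 / 196.97 = 0.5229 mol.
Electrons per atom = n(e⁻)/n(Au) = 1.575 / 0.5229 = 3.01 ≈ 3, so the ion is Au³⁺.

+3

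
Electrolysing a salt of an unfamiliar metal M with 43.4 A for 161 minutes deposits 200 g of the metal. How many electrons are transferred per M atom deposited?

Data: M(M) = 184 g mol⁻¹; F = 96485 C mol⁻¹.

Q = I·t = 43.40 A × 9660.0 s = 419200 C, so n(e⁻) = 419200/96485 = 4.345 mol.
n(M) deposited = 200 / 184 = 1.087 mol.
Electrons per atom = n(e⁻)/n(M) = 4.345 / 1.087 = 4.00 ≈ 4, so the ion is M⁴⁺.

4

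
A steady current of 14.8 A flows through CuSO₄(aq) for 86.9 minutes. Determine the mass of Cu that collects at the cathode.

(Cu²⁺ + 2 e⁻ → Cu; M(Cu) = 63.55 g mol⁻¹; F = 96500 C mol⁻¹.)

Q = I·t = 14.80 A × 5214.0 s = 77170 C.
n(e⁻) = Q/F = 77170 / 96500 = 0.7997 mol.
Cu²⁺ + 2 e⁻ → Cu, so n(Cu) = n(e⁻)/2 = 0.3998 mol.
m = n·M = 0.3998 × 63.55 = 25.4 g.

25.4 g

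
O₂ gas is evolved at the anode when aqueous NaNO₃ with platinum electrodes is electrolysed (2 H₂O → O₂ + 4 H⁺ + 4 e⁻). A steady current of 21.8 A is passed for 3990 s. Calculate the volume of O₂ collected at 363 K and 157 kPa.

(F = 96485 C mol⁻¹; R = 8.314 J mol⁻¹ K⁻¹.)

4.33 L

Q = I·t = 21.80 A × 3990.0 s = 86980 C.
n(e⁻) = Q/F = 86980 / 96485 = 0.9015 mol.
4 electrons are transferred per O₂ molecule, so n(O₂) = 0.9015 / 4 = 0.2254 mol.
V = nRT/P = (0.2254 × 8.314 × 363) / (157 × 10³ Pa) = 0.00433 m³ = 4.33 L.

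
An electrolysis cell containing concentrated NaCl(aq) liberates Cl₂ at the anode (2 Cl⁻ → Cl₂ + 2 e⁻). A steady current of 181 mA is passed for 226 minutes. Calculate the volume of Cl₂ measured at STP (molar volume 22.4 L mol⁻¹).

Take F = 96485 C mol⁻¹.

0.285 L

Q = I·t = 0.1810 A × 13560 s = 2454 C.
n(e⁻) = Q/F = 2454 / 96485 = 0.02544 mol.
2 electrons are transferred per Cl₂ molecule, so n(Cl₂) = 0.02544 / 2 = 0.01272 mol.
V = n × V_m = 0.01272 × 22.4 = 0.285 L.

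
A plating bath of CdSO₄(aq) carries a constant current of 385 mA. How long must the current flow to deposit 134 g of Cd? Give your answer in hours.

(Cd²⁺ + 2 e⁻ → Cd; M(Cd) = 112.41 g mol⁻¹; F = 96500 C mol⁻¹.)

166 h

n(Cd) = m/M = 134 / 112.41 = 1.192 mol.
Each Cd atom requires 2 electrons, so n(e⁻) = 2 × 1.192 = 2.384 mol.
Q = n(e⁻)·F = 2.384 × 96500 = 230100 C.
t = Q/I = 230100 / 0.3850 A = 597600 s = 166 h.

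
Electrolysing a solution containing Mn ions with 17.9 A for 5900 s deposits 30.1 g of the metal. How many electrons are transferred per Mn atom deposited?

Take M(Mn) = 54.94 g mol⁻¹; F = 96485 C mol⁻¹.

Q = I·t = 17.90 A × 5900.0 s = 105600 C, so n(e⁻) = 105600/96485 = 1.095 mol.
n(Mn) deposited = 30.1 / 54.94 = 0.5479 mol.
Electrons per atom = n(e⁻)/n(Mn) = 1.095 / 0.5479 = 2.00 ≈ 2, so the ion is Mn²⁺.

2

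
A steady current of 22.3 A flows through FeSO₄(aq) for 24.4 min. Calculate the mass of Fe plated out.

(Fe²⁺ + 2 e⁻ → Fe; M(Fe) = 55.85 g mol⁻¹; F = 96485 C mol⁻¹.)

Q = I·t = 22.30 A × 1464.0 s = 32650 C.
n(e⁻) = Q/F = 32650 / 96485 = 0.3384 mol.
Fe²⁺ + 2 e⁻ → Fe, so n(Fe) = n(e⁻)/2 = 0.1692 mol.
m = n·M = 0.1692 × 55.85 = 9.45 g.

9.45 g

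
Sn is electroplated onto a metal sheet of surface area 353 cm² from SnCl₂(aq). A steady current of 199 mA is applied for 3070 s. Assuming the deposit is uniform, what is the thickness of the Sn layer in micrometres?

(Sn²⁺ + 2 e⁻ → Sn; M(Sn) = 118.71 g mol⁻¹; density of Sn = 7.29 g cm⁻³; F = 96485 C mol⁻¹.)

1.46 μm

Q = I·t = 0.1990 × 3070.0 = 610.9 C; n(e⁻) = 0.006332 mol.
n(Sn) = n(e⁻)/2 = 0.003166 mol, so m = 0.003166 × 118.71 = 0.3758 g.
Volume = m/ρ = 0.3758 / 7.29 = 0.05155 cm³.
Thickness = V/A = 0.05155 / 353 = 1.46 × 10⁻⁴ cm = 1.46 μm.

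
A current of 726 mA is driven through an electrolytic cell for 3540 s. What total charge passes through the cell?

Q = I·t = 0.7260 A × 3540.0 s = 2570 C.

2570 C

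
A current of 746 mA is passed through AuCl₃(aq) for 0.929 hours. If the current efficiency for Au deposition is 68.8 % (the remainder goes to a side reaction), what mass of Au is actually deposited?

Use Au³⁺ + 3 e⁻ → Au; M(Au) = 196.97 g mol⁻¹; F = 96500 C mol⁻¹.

Q = I·t = 0.7460 × 3344.4 = 2495 C.
n(e⁻) = 2495/96500 = 0.02585 mol; theoretically n(Au) = 0.02585/3 = 0.008618 mol, m_theo = 1.697 g.
At 68.8 % efficiency, m_actual = 0.688 × 1.697 = 1.17 g.

1.17 g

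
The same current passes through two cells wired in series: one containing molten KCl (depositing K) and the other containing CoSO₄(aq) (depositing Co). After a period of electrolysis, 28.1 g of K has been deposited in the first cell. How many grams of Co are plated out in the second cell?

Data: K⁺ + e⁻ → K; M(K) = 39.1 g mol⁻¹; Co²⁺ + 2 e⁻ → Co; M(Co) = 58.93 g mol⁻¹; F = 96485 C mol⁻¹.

n(K) = 28.1 / 39.1 = 0.7187 mol.
Since K⁺ + e⁻ → K, n(e⁻) passed = 1 × 0.7187 = 0.7187 mol.
Cells in series carry the same charge, so the same 0.7187 mol of electrons passes through cell 2.
Co²⁺ + 2 e⁻ → Co, so n(Co) = 0.7187 / 2 = 0.3593 mol.
m(Co) = 0.3593 × 58.93 = 21.2 g.

21.2 g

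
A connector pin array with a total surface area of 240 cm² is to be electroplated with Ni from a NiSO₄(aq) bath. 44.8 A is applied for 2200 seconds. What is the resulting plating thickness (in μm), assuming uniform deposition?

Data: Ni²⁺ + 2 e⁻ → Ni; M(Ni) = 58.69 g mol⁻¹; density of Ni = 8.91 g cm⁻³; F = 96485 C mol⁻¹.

140 μm

Q = I·t = 44.80 × 2200.0 = 98560 C; n(e⁻) = 1.022 mol.
n(Ni) = n(e⁻)/2 = 0.5108 mol, so m = 0.5108 × 58.69 = 29.98 g.
Volume = m/ρ = 29.98 / 8.91 = 3.364 cm³.
Thickness = V/A = 3.364 / 240 = 0.0140 cm = 140 μm.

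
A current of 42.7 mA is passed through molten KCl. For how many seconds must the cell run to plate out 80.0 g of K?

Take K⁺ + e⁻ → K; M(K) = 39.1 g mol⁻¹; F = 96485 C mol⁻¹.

n(K) = m/M = 80.0 / 39.1 = 2.046 mol.
Each K atom requires 1 electron, so n(e⁻) = 1 × 2.046 = 2.046 mol.
Q = n(e⁻)·F = 2.046 × 96485 = 197400 C.
t = Q/I = 197400 / 0.04270 A = 4623000 s.

4.62 × 10⁶ s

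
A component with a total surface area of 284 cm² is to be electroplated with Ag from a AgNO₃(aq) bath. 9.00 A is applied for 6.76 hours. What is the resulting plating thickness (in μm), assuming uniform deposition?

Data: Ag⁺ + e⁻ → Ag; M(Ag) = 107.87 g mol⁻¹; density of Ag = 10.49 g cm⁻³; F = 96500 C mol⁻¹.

Q = I·t = 9.000 × 24336 = 219000 C; n(e⁻) = 2.270 mol.
n(Ag) = n(e⁻)/1 = 2.270 mol, so m = 2.270 × 107.87 = 244.8 g.
Volume = m/ρ = 244.8 / 10.49 = 23.34 cm³.
Thickness = V/A = 23.34 / 284 = 0.0822 cm = 822 μm.

822 μm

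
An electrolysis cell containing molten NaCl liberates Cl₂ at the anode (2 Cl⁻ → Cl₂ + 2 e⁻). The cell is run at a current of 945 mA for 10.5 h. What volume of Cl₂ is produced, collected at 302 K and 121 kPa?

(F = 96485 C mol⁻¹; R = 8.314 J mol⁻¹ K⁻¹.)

Q = I·t = 0.9450 A × 37800 s = 35720 C.
n(e⁻) = Q/F = 35720 / 96485 = 0.3702 mol.
2 electrons are transferred per Cl₂ molecule, so n(Cl₂) = 0.3702 / 2 = 0.1851 mol.
V = nRT/P = (0.1851 × 8.314 × 302) / (121 × 10³ Pa) = 0.00384 m³ = 3.84 L.

3.84 L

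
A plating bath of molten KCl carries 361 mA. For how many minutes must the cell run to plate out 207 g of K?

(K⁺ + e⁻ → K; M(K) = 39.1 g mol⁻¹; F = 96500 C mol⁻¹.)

23600 min

n(K) = m/M = 207 / 39.1 = 5.294 mol.
Each K atom requires 1 electron, so n(e⁻) = 1 × 5.294 = 5.294 mol.
Q = n(e⁻)·F = 5.294 × 96500 = 510900 C.
t = Q/I = 510900 / 0.3610 A = 1415000 s = 23600 min.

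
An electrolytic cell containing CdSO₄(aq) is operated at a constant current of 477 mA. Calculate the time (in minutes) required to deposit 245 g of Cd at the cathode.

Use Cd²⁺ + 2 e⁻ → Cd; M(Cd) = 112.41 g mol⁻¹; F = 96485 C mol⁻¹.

n(Cd) = m/M = 245 / 112.41 = 2.180 mol.
Each Cd atom requires 2 electrons, so n(e⁻) = 2 × 2.180 = 4.359 mol.
Q = n(e⁻)·F = 4.359 × 96485 = 420600 C.
t = Q/I = 420600 / 0.4770 A = 881700 s = 14700 min.

14700 min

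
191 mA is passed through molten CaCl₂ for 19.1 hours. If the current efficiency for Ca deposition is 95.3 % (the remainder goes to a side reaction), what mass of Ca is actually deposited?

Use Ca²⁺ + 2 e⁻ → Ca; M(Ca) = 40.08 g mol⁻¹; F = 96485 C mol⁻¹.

2.60 g

Q = I·t = 0.1910 × 68760 = 13130 C.
n(e⁻) = 13130/96485 = 0.1361 mol; theoretically n(Ca) = 0.1361/2 = 0.06806 mol, m_theo = 2.728 g.
At 95.3 % efficiency, m_actual = 0.953 × 2.728 = 2.60 g.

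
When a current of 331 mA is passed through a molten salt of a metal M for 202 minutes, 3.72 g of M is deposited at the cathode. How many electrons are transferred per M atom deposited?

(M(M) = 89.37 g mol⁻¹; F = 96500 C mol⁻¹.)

Q = I·t = 0.3310 A × 12120 s = 4012 C, so n(e⁻) = 4012/96500 = 0.04157 mol.
n(M) deposited = 3.72 / 89.37 = 0.04162 mol.
Electrons per atom = n(e⁻)/n(M) = 0.04157 / 0.04162 = 0.999 ≈ 1, so the ion is M⁺.

1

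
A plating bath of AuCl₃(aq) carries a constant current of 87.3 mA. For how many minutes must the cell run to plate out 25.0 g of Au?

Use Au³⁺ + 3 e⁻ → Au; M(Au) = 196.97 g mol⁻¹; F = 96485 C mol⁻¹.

7010 min

n(Au) = m/M = 25.0 / 196.97 = 0.1269 mol.
Each Au atom requires 3 electrons, so n(e⁻) = 3 × 0.1269 = 0.3808 mol.
Q = n(e⁻)·F = 0.3808 × 96485 = 36740 C.
t = Q/I = 36740 / 0.08730 A = 420800 s = 7010 min.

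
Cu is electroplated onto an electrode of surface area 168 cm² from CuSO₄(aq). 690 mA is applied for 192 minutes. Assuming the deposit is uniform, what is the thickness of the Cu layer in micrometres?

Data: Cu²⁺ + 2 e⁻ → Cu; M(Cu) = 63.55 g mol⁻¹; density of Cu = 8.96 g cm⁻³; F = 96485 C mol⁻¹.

Q = I·t = 0.6900 × 11520 = 7949 C; n(e⁻) = 0.08238 mol.
n(Cu) = n(e⁻)/2 = 0.04119 mol, so m = 0.04119 × 63.55 = 2.618 g.
Volume = m/ρ = 2.618 / 8.96 = 0.2922 cm³.
Thickness = V/A = 0.2922 / 168 = 0.00174 cm = 17.4 μm.

17.4 μm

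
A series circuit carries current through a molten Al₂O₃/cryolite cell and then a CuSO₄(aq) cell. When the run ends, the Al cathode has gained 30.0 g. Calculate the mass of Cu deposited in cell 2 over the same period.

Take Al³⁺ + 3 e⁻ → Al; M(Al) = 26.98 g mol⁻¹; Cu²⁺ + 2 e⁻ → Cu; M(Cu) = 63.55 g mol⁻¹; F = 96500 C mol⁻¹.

106 g

n(Al) = 30.0 / 26.98 = 1.112 mol.
Since Al³⁺ + 3 e⁻ → Al, n(e⁻) passed = 3 × 1.112 = 3.336 mol.
Cells in series carry the same charge, so the same 3.336 mol of electrons passes through cell 2.
Cu²⁺ + 2 e⁻ → Cu, so n(Cu) = 3.336 / 2 = 1.668 mol.
m(Cu) = 1.668 × 63.55 = 106 g.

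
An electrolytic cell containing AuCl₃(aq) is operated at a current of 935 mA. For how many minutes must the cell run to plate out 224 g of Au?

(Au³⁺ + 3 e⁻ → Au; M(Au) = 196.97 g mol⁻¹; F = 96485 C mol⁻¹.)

n(Au) = m/M = 224 / 196.97 = 1.137 mol.
Each Au atom requires 3 electrons, so n(e⁻) = 3 × 1.137 = 3.412 mol.
Q = n(e⁻)·F = 3.412 × 96485 = 329200 C.
t = Q/I = 329200 / 0.9350 A = 352100 s = 5870 min.

5870 min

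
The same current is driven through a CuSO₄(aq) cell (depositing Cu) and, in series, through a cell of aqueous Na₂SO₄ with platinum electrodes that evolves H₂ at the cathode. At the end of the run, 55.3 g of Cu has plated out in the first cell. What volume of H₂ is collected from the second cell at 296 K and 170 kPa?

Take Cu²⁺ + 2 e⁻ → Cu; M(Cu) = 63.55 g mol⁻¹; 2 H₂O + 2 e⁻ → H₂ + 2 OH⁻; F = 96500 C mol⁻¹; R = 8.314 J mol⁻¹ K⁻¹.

12.6 L

n(Cu) = 55.3 / 63.55 = 0.8702 mol, so n(e⁻) = 2 × 0.8702 = 1.740 mol.
The cells are in series, so the same 1.740 mol of electrons passes through the second cell.
2 H₂O + 2 e⁻ → H₂ + 2 OH⁻ — 2 mol e⁻ per mol H₂, so n(H₂) = 1.740/2 = 0.8702 mol.
V = nRT/P = (0.8702 × 8.314 × 296) / (170 × 10³) = 0.0126 m³ = 12.6 L.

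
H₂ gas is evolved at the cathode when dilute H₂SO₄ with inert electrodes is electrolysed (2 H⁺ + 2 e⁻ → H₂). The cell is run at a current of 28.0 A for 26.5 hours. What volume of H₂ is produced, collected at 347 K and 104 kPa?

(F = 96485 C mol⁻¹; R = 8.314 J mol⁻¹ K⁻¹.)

Q = I·t = 28.00 A × 95400 s = 2671000 C.
n(e⁻) = Q/F = 2671000 / 96485 = 27.69 mol.
2 electrons are transferred per H₂ molecule, so n(H₂) = 27.69 / 2 = 13.84 mol.
V = nRT/P = (13.84 × 8.314 × 347) / (104 × 10³ Pa) = 0.384 m³ = 384 L.

384 L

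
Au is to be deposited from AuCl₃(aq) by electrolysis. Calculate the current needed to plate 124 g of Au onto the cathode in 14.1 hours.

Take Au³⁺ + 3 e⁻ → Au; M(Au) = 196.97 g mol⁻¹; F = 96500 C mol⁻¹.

n(Au) = 124 / 196.97 = 0.6295 mol.
n(e⁻) = 3 × 0.6295 = 1.889 mol.
Q = n(e⁻)·F = 1.889 × 96500 = 182300 C.
I = Q/t = 182300 / 50760 s = 3.59 A.

3.59 A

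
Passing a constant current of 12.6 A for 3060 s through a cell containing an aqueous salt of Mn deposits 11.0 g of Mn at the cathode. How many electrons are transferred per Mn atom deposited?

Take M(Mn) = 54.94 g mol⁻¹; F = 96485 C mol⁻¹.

Q = I·t = 12.60 A × 3060.0 s = 38560 C, so n(e⁻) = 38560/96485 = 0.3996 mol.
n(Mn) deposited = 11.0 / 54.94 = 0.2002 mol.
Electrons per atom = n(e⁻)/n(Mn) = 0.3996 / 0.2002 = 2.00 ≈ 2, so the ion is Mn²⁺.

2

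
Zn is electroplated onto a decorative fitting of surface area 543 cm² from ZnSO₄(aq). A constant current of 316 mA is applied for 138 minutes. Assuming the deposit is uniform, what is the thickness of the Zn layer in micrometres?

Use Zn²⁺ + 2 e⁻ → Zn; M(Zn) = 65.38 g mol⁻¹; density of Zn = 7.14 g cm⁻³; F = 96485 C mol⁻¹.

2.29 μm

Q = I·t = 0.3160 × 8280.0 = 2616 C; n(e⁻) = 0.02712 mol.
n(Zn) = n(e⁻)/2 = 0.01356 mol, so m = 0.01356 × 65.38 = 0.8865 g.
Volume = m/ρ = 0.8865 / 7.14 = 0.1242 cm³.
Thickness = V/A = 0.1242 / 543 = 2.29 × 10⁻⁴ cm = 2.29 μm.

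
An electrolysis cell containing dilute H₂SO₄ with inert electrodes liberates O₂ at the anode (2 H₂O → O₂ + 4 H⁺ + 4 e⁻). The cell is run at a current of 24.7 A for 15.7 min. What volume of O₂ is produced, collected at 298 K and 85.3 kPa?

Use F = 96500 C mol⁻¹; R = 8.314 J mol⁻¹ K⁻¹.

Q = I·t = 24.70 A × 942.00 s = 23270 C.
n(e⁻) = Q/F = 23270 / 96500 = 0.2411 mol.
4 electrons are transferred per O₂ molecule, so n(O₂) = 0.2411 / 4 = 0.06028 mol.
V = nRT/P = (0.06028 × 8.314 × 298) / (85.3 × 10³ Pa) = 0.00175 m³ = 1.75 L.

1.75 L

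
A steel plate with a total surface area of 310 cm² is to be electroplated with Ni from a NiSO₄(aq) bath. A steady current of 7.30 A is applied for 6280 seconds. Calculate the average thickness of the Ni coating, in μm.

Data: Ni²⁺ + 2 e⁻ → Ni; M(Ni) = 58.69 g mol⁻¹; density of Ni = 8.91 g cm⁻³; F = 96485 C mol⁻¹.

50.5 μm

Q = I·t = 7.300 × 6280.0 = 45840 C; n(e⁻) = 0.4751 mol.
n(Ni) = n(e⁻)/2 = 0.2376 mol, so m = 0.2376 × 58.69 = 13.94 g.
Volume = m/ρ = 13.94 / 8.91 = 1.565 cm³.
Thickness = V/A = 1.565 / 310 = 0.00505 cm = 50.5 μm.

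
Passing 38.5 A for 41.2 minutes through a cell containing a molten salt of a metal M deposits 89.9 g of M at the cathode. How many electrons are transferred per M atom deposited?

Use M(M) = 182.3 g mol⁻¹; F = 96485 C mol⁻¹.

Q = I·t = 38.50 A × 2472.0 s = 95170 C, so n(e⁻) = 95170/96485 = 0.9864 mol.
n(M) deposited = 89.9 / 182.3 = 0.4931 mol.
Electrons per atom = n(e⁻)/n(M) = 0.9864 / 0.4931 = 2.00 ≈ 2, so the ion is M²⁺.

2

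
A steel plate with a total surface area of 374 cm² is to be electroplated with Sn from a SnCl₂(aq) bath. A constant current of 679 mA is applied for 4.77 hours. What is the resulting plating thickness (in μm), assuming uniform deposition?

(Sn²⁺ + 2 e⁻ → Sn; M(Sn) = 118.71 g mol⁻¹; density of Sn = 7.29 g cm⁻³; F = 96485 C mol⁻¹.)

26.3 μm

Q = I·t = 0.6790 × 17172 = 11660 C; n(e⁻) = 0.1208 mol.
n(Sn) = n(e⁻)/2 = 0.06042 mol, so m = 0.06042 × 118.71 = 7.173 g.
Volume = m/ρ = 7.173 / 7.29 = 0.9839 cm³.
Thickness = V/A = 0.9839 / 374 = 0.00263 cm = 26.3 μm.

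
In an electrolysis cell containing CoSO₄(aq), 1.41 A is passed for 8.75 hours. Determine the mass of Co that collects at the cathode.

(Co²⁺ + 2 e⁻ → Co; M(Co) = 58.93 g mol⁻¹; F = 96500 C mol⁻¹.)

Q = I·t = 1.410 A × 31500 s = 44420 C.
n(e⁻) = Q/F = 44420 / 96500 = 0.4603 mol.
Co²⁺ + 2 e⁻ → Co, so n(Co) = n(e⁻)/2 = 0.2301 mol.
m = n·M = 0.2301 × 58.93 = 13.6 g.

13.6 g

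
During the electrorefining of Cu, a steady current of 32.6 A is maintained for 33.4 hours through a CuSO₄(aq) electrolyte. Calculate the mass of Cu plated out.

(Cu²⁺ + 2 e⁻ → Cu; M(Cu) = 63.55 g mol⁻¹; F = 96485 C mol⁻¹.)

1290 g

Q = I·t = 32.60 A × 120240 s = 3920000 C.
n(e⁻) = Q/F = 3920000 / 96485 = 40.63 mol.
Cu²⁺ + 2 e⁻ → Cu, so n(Cu) = n(e⁻)/2 = 20.31 mol.
m = n·M = 20.31 × 63.55 = 1290 g.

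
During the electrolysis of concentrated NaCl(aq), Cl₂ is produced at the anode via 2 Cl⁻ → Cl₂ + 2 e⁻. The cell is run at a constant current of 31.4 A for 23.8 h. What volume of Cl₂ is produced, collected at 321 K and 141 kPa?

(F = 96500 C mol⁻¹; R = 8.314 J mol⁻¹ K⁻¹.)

Q = I·t = 31.40 A × 85680 s = 2690000 C.
n(e⁻) = Q/F = 2690000 / 96500 = 27.88 mol.
2 electrons are transferred per Cl₂ molecule, so n(Cl₂) = 27.88 / 2 = 13.94 mol.
V = nRT/P = (13.94 × 8.314 × 321) / (141 × 10³ Pa) = 0.264 m³ = 264 L.

264 L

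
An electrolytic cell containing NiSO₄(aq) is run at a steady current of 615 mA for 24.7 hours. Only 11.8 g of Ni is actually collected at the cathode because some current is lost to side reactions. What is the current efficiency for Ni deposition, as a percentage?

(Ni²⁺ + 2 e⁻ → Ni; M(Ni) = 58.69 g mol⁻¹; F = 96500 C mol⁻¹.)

Q = I·t = 0.6150 × 88920 = 54690 C; n(e⁻) = 54690/96500 = 0.5667 mol.
Theoretical n(Ni) = n(e⁻)/2 = 0.2833 mol, i.e. m_theo = 0.2833 × 58.69 = 16.63 g.
Efficiency = m_actual / m_theo = 11.8 / 16.63 = 71.0 %.

71.0 %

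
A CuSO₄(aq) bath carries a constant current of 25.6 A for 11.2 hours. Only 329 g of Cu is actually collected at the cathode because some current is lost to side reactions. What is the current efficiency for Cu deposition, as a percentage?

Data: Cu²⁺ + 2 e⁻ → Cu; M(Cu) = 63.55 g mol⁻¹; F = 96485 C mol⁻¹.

96.8 %

Q = I·t = 25.60 × 40320 = 1032000 C; n(e⁻) = 1032000/96485 = 10.70 mol.
Theoretical n(Cu) = n(e⁻)/2 = 5.349 mol, i.e. m_theo = 5.349 × 63.55 = 339.9 g.
Efficiency = m_actual / m_theo = 329 / 339.9 = 96.8 %.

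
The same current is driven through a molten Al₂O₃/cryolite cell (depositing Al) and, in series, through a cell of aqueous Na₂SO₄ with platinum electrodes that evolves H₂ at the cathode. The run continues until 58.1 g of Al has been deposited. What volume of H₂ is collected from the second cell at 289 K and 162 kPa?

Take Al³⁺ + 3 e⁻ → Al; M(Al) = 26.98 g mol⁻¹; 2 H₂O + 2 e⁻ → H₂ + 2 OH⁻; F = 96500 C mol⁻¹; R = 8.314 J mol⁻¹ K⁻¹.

47.9 L

n(Al) = 58.1 / 26.98 = 2.153 mol, so n(e⁻) = 3 × 2.153 = 6.460 mol.
The cells are in series, so the same 6.460 mol of electrons passes through the second cell.
2 H₂O + 2 e⁻ → H₂ + 2 OH⁻ — 2 mol e⁻ per mol H₂, so n(H₂) = 6.460/2 = 3.230 mol.
V = nRT/P = (3.230 × 8.314 × 289) / (162 × 10³) = 0.0479 m³ = 47.9 L.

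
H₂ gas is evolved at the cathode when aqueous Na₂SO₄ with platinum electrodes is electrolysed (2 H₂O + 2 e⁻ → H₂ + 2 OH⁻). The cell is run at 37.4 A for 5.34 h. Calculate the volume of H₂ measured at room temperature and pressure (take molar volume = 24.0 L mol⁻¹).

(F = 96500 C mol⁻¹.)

89.4 L

Q = I·t = 37.40 A × 19224 s = 719000 C.
n(e⁻) = Q/F = 719000 / 96500 = 7.451 mol.
2 electrons are transferred per H₂ molecule, so n(H₂) = 7.451 / 2 = 3.725 mol.
V = n × V_m = 3.725 × 24.0 = 89.4 L.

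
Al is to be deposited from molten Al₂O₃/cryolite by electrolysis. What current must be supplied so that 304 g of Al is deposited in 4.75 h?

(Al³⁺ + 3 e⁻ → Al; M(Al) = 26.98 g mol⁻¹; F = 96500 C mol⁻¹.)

191 A

n(Al) = 304 / 26.98 = 11.27 mol.
n(e⁻) = 3 × 11.27 = 33.80 mol.
Q = n(e⁻)·F = 33.80 × 96500 = 3262000 C.
I = Q/t = 3262000 / 17100 s = 191 A.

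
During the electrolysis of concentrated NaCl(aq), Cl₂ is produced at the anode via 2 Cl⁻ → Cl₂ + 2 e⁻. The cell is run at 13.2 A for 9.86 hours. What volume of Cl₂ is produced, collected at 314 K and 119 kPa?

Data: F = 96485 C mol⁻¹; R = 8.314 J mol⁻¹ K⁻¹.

53.3 L

Q = I·t = 13.20 A × 35496 s = 468500 C.
n(e⁻) = Q/F = 468500 / 96485 = 4.856 mol.
2 electrons are transferred per Cl₂ molecule, so n(Cl₂) = 4.856 / 2 = 2.428 mol.
V = nRT/P = (2.428 × 8.314 × 314) / (119 × 10³ Pa) = 0.0533 m³ = 53.3 L.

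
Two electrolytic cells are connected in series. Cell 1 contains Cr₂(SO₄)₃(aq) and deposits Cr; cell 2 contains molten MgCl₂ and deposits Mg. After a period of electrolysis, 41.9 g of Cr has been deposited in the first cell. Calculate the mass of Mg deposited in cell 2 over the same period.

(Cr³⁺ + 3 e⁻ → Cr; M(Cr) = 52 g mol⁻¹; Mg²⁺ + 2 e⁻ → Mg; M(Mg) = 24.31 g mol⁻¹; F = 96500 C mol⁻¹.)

29.4 g

n(Cr) = 41.9 / 52 = 0.8058 mol.
Since Cr³⁺ + 3 e⁻ → Cr, n(e⁻) passed = 3 × 0.8058 = 2.417 mol.
Cells in series carry the same charge, so the same 2.417 mol of electrons passes through cell 2.
Mg²⁺ + 2 e⁻ → Mg, so n(Mg) = 2.417 / 2 = 1.209 mol.
m(Mg) = 1.209 × 24.31 = 29.4 g.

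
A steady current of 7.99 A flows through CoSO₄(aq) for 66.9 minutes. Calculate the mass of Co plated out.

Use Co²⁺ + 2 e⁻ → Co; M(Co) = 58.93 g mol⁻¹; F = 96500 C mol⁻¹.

Q = I·t = 7.990 A × 4014.0 s = 32070 C.
n(e⁻) = Q/F = 32070 / 96500 = 0.3324 mol.
Co²⁺ + 2 e⁻ → Co, so n(Co) = n(e⁻)/2 = 0.1662 mol.
m = n·M = 0.1662 × 58.93 = 9.79 g.

9.79 g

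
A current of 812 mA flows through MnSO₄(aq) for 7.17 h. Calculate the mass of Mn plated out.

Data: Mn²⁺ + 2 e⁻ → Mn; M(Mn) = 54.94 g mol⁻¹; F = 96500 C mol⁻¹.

Q = I·t = 0.8120 A × 25812 s = 20960 C.
n(e⁻) = Q/F = 20960 / 96500 = 0.2172 mol.
Mn²⁺ + 2 e⁻ → Mn, so n(Mn) = n(e⁻)/2 = 0.1086 mol.
m = n·M = 0.1086 × 54.94 = 5.97 g.

5.97 g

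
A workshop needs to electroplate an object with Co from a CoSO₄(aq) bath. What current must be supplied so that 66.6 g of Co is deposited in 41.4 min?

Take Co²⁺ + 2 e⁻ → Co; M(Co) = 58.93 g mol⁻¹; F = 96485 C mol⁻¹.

n(Co) = 66.6 / 58.93 = 1.130 mol.
n(e⁻) = 2 × 1.130 = 2.260 mol.
Q = n(e⁻)·F = 2.260 × 96485 = 218100 C.
I = Q/t = 218100 / 2484.0 s = 87.8 A.

87.8 A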